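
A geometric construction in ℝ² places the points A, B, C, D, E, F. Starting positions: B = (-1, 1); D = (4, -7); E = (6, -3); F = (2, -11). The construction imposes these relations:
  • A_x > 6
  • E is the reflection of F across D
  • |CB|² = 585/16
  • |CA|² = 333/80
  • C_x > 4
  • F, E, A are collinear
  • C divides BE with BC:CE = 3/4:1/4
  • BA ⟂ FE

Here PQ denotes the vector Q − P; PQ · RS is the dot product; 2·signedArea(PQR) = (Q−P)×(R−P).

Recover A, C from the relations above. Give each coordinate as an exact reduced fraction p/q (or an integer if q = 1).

1. A_x = 31/5  [F, E, A are collinear ∩ BA ⟂ FE]
2. A_y = -13/5  [F, E, A are collinear ∩ BA ⟂ FE]
   → A = (31/5, -13/5)
3. C_x = 17/4  [C divides BE with BC:CE = 3/4:1/4]
4. C_y = -2  [C divides BE with BC:CE = 3/4:1/4]
   → C = (17/4, -2)

A = (31/5, -13/5)
C = (17/4, -2)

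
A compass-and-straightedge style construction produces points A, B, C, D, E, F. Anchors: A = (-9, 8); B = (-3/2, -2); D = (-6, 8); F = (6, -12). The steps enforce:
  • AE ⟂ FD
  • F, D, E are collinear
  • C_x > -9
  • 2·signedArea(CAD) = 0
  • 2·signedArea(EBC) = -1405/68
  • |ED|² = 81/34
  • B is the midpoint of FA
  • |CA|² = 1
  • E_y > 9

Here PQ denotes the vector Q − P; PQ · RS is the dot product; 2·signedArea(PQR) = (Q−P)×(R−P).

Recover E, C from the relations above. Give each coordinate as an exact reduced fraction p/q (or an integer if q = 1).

1. E_x = -231/34  [F, D, E are collinear ∩ AE ⟂ FD]
2. E_y = 317/34  [F, D, E are collinear ∩ AE ⟂ FD]
   → E = (-231/34, 317/34)
3. C_x = -8  [2·signedArea(CAD) = 0 ∩ 2·signedArea(EBC) = -1405/68]
4. C_y = 8  [2·signedArea(CAD) = 0 ∩ 2·signedArea(EBC) = -1405/68]
   → C = (-8, 8)

C = (-8, 8)
E = (-231/34, 317/34)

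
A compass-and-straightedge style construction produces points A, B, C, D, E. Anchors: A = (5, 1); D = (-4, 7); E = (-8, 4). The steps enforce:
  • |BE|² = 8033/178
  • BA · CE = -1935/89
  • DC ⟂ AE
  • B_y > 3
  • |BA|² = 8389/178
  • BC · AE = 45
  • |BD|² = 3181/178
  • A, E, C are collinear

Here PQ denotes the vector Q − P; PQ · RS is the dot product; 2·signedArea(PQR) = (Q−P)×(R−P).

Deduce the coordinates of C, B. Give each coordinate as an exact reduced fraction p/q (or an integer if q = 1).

1. C_x = -865/178  [A, E, C are collinear ∩ DC ⟂ AE]
2. C_y = 583/178  [A, E, C are collinear ∩ DC ⟂ AE]
   → C = (-865/178, 583/178)
3. B_x = -229/178  [line 559/178·x + -129/178·y + 602/89 = 0 ∩ |BE|² = 8033/178]
4. B_y = 669/178  [line 559/178·x + -129/178·y + 602/89 = 0 ∩ |BE|² = 8033/178]
   → B = (-229/178, 669/178)

B = (-229/178, 669/178)
C = (-865/178, 583/178)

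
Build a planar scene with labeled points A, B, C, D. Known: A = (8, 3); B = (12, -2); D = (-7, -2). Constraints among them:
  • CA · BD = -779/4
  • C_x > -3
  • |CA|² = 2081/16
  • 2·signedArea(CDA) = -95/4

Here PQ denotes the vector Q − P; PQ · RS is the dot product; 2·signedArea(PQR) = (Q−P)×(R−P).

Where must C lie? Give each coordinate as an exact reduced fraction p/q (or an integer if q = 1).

C = (-9/4, -2)

1. C_x = -9/4  [2·signedArea(CDA) = -95/4 ∩ CA · BD = -779/4]
2. C_y = -2  [2·signedArea(CDA) = -95/4 ∩ CA · BD = -779/4]
   → C = (-9/4, -2)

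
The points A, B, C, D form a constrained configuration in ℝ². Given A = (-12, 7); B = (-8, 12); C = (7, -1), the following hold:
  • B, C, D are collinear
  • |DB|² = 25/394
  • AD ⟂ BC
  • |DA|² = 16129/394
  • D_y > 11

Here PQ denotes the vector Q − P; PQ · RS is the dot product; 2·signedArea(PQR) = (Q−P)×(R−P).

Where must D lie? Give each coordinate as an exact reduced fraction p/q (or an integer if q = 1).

D = (-3077/394, 4663/394)

1. D_x = -3077/394  [B, C, D are collinear ∩ AD ⟂ BC]
2. D_y = 4663/394  [B, C, D are collinear ∩ AD ⟂ BC]
   → D = (-3077/394, 4663/394)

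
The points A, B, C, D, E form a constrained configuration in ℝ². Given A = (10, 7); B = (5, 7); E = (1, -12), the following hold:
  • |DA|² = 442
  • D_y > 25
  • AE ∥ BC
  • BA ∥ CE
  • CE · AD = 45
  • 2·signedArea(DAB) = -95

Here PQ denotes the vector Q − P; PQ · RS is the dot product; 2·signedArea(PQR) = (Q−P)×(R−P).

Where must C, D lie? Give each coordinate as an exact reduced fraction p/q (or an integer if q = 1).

1. C_x = -4  [BA ∥ CE ∩ AE ∥ BC]
2. C_y = -12  [BA ∥ CE ∩ AE ∥ BC]
   → C = (-4, -12)
3. D_x = 19  [2·signedArea(DAB) = -95 ∩ CE · AD = 45]
4. D_y = 26  [2·signedArea(DAB) = -95 ∩ CE · AD = 45]
   → D = (19, 26)

C = (-4, -12)
D = (19, 26)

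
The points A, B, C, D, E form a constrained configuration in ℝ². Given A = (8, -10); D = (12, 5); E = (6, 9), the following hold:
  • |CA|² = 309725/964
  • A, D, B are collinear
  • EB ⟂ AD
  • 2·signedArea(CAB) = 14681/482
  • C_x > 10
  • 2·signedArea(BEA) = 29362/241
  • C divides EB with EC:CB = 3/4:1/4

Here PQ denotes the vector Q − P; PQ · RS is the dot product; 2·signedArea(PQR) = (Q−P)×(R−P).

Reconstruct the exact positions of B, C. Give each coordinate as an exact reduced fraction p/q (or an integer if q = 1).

1. B_x = 3036/241  [A, D, B are collinear ∩ EB ⟂ AD]
2. B_y = 1745/241  [A, D, B are collinear ∩ EB ⟂ AD]
   → B = (3036/241, 1745/241)
3. C_x = 5277/482  [C divides EB with EC:CB = 3/4:1/4]
4. C_y = 1851/241  [C divides EB with EC:CB = 3/4:1/4]
   → C = (5277/482, 1851/241)

B = (3036/241, 1745/241)
C = (5277/482, 1851/241)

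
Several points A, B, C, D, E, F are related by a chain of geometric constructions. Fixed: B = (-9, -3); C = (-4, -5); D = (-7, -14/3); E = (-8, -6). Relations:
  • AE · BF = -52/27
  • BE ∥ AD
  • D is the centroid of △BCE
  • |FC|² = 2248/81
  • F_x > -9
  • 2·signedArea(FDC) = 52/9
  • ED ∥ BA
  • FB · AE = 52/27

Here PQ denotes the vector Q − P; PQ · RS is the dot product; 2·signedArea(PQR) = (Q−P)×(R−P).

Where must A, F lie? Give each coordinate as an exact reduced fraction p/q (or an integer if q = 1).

A = (-8, -5/3)
F = (-26/3, -23/9)

1. A_x = -8  [BE ∥ AD ∩ ED ∥ BA]
2. A_y = -5/3  [BE ∥ AD ∩ ED ∥ BA]
   → A = (-8, -5/3)
3. F_x = -26/3  [FB · AE = 52/27 ∩ 2·signedArea(FDC) = 52/9]
4. F_y = -23/9  [FB · AE = 52/27 ∩ 2·signedArea(FDC) = 52/9]
   → F = (-26/3, -23/9)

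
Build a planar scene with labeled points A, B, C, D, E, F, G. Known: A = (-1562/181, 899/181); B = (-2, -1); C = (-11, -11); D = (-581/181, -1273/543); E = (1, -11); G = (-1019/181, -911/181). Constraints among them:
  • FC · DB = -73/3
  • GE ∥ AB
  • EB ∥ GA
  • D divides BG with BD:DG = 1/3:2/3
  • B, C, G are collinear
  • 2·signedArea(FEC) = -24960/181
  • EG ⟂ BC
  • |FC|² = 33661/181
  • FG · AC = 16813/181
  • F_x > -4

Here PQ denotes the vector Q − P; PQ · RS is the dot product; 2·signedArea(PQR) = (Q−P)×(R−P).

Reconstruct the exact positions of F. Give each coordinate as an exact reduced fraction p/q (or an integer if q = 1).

1. F_x = -662/181  [FC · DB = -73/3 ∩ FG · AC = 16813/181]
2. F_y = 89/181  [FC · DB = -73/3 ∩ FG · AC = 16813/181]
   → F = (-662/181, 89/181)

F = (-662/181, 89/181)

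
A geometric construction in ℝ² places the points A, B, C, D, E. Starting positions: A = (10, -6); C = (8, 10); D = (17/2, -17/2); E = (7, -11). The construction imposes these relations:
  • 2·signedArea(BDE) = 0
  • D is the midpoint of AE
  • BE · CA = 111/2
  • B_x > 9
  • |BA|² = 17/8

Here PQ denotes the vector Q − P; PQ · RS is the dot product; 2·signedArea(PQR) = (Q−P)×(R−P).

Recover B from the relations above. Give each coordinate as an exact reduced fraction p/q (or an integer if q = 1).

1. B_x = 37/4  [2·signedArea(BDE) = 0 ∩ BE · CA = 111/2]
2. B_y = -29/4  [2·signedArea(BDE) = 0 ∩ BE · CA = 111/2]
   → B = (37/4, -29/4)

B = (37/4, -29/4)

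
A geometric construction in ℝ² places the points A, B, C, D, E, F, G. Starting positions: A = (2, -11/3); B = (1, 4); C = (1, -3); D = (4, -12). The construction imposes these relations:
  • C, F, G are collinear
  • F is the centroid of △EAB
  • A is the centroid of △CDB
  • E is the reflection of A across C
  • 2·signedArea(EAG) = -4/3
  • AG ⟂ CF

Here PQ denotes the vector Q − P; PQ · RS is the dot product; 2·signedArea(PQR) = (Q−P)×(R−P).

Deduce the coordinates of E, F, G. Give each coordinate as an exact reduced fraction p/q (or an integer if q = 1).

E = (0, -7/3)
F = (1, -2/3)
G = (1, -11/3)

1. E_x = 0  [E is the reflection of A across C]
2. E_y = -7/3  [E is the reflection of A across C]
   → E = (0, -7/3)
3. F_x = 1  [F is the centroid of △EAB]
4. F_y = -2/3  [F is the centroid of △EAB]
   → F = (1, -2/3)
5. G_x = 1  [C, F, G are collinear ∩ AG ⟂ CF]
6. G_y = -11/3  [C, F, G are collinear ∩ AG ⟂ CF]
   → G = (1, -11/3)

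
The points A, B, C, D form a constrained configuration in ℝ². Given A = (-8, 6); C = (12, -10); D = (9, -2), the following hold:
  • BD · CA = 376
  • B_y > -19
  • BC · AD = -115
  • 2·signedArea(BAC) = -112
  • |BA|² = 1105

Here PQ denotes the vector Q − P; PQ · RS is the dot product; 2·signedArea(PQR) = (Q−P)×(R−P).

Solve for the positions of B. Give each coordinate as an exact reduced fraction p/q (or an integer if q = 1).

1. B_x = 15  [2·signedArea(BAC) = -112 ∩ BD · CA = 376]
2. B_y = -18  [2·signedArea(BAC) = -112 ∩ BD · CA = 376]
   → B = (15, -18)

B = (15, -18)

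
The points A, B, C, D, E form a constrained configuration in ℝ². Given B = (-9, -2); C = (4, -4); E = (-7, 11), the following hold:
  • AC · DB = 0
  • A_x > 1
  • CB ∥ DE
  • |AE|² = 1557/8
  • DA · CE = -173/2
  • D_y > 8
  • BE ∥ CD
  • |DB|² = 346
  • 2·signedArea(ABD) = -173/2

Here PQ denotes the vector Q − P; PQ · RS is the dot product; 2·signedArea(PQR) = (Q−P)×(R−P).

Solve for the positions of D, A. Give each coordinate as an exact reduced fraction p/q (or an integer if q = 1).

1. D_x = 6  [CB ∥ DE ∩ BE ∥ CD]
2. D_y = 9  [CB ∥ DE ∩ BE ∥ CD]
   → D = (6, 9)
3. A_x = 5/4  [AC · DB = 0 ∩ 2·signedArea(ABD) = -173/2]
4. A_y = -1/4  [AC · DB = 0 ∩ 2·signedArea(ABD) = -173/2]
   → A = (5/4, -1/4)

A = (5/4, -1/4)
D = (6, 9)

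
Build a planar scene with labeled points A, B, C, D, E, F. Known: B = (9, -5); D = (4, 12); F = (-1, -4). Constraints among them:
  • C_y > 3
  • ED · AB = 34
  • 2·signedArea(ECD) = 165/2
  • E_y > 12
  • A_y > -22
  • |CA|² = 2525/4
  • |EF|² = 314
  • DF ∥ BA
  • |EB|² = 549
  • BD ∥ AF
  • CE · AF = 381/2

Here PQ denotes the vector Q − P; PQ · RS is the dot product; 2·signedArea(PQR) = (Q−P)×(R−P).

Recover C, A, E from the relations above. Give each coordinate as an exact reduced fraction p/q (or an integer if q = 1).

A = (4, -21)
C = (3/2, 4)
E = (-6, 13)

1. A_x = 4  [BD ∥ AF ∩ DF ∥ BA]
2. A_y = -21  [BD ∥ AF ∩ DF ∥ BA]
   → A = (4, -21)
3. E_x = -6  [line -5·x + -16·y + 178 = 0 ∩ |EF|² = 314]
4. E_y = 13  [line -5·x + -16·y + 178 = 0 ∩ |EF|² = 314]
   → E = (-6, 13)
5. C_x = 3/2  [CE · AF = 381/2 ∩ 2·signedArea(ECD) = 165/2]
6. C_y = 4  [CE · AF = 381/2 ∩ 2·signedArea(ECD) = 165/2]
   → C = (3/2, 4)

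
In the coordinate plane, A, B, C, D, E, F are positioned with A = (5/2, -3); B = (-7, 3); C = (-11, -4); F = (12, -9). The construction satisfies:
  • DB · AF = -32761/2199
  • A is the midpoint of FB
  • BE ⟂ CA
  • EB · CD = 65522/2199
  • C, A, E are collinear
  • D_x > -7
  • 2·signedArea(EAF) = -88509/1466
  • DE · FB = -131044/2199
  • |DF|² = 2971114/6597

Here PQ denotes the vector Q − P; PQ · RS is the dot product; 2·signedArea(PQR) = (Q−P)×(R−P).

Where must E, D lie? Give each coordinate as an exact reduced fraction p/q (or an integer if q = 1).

D = (-15031/2199, 570/733)
E = (-4769/733, -2688/733)

1. E_x = -4769/733  [C, A, E are collinear ∩ BE ⟂ CA]
2. E_y = -2688/733  [C, A, E are collinear ∩ BE ⟂ CA]
   → E = (-4769/733, -2688/733)
3. D_x = -15031/2199  [DB · AF = -32761/2199 ∩ EB · CD = 65522/2199]
4. D_y = 570/733  [DB · AF = -32761/2199 ∩ EB · CD = 65522/2199]
   → D = (-15031/2199, 570/733)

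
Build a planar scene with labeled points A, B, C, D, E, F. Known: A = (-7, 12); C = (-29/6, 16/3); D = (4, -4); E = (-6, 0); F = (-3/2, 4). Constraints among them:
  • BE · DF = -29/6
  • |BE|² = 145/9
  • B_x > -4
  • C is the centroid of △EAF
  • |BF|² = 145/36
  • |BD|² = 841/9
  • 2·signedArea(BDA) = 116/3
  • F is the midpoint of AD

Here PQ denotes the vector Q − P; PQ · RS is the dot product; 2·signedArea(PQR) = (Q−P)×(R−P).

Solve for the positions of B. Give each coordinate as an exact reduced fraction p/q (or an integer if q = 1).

B = (-3, 8/3)

1. B_x = -3  [BE · DF = -29/6 ∩ 2·signedArea(BDA) = 116/3]
2. B_y = 8/3  [BE · DF = -29/6 ∩ 2·signedArea(BDA) = 116/3]
   → B = (-3, 8/3)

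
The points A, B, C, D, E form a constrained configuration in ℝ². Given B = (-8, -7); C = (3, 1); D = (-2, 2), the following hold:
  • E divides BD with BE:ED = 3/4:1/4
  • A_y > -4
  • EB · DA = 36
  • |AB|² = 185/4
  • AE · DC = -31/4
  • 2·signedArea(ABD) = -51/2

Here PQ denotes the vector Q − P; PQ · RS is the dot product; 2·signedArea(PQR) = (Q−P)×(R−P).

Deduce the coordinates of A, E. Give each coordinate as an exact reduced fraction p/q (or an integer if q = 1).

1. A_x = -5/2  [line -9·x + 6·y + -9/2 = 0 ∩ |AB|² = 185/4]
2. A_y = -3  [line -9·x + 6·y + -9/2 = 0 ∩ |AB|² = 185/4]
   → A = (-5/2, -3)
3. E_x = -7/2  [AE · DC = -31/4 ∩ E divides BD with BE:ED = 3/4:1/4]
4. E_y = -1/4  [AE · DC = -31/4 ∩ E divides BD with BE:ED = 3/4:1/4]
   → E = (-7/2, -1/4)

A = (-5/2, -3)
E = (-7/2, -1/4)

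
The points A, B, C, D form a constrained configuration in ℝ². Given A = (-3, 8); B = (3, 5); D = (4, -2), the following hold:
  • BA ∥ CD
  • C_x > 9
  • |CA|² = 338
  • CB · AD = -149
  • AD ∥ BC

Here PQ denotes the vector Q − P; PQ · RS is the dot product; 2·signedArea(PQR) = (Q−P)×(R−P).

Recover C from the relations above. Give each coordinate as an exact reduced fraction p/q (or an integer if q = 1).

1. C_x = 10  [BA ∥ CD ∩ AD ∥ BC]
2. C_y = -5  [BA ∥ CD ∩ AD ∥ BC]
   → C = (10, -5)

C = (10, -5)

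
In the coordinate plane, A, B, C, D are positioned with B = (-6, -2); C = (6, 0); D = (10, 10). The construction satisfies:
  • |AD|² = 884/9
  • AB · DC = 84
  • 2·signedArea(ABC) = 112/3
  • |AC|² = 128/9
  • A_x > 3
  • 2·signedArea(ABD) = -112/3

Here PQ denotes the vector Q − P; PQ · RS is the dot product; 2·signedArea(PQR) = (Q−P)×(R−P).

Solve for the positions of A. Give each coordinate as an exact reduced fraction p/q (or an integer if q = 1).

A = (10/3, 8/3)

1. A_x = 10/3  [2·signedArea(ABD) = -112/3 ∩ AB · DC = 84]
2. A_y = 8/3  [2·signedArea(ABD) = -112/3 ∩ AB · DC = 84]
   → A = (10/3, 8/3)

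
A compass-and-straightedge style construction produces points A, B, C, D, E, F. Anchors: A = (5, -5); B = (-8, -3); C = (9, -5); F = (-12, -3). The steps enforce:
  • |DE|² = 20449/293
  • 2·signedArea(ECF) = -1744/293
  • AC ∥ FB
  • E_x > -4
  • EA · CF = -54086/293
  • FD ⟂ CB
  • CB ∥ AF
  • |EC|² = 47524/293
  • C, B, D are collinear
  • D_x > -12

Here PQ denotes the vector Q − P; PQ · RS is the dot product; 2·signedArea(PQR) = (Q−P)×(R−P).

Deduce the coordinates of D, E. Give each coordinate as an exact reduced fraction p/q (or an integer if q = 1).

D = (-3500/293, -743/293)
E = (-1069/293, -1029/293)

1. D_x = -3500/293  [C, B, D are collinear ∩ FD ⟂ CB]
2. D_y = -743/293  [C, B, D are collinear ∩ FD ⟂ CB]
   → D = (-3500/293, -743/293)
3. E_x = -1069/293  [2·signedArea(ECF) = -1744/293 ∩ EA · CF = -54086/293]
4. E_y = -1029/293  [2·signedArea(ECF) = -1744/293 ∩ EA · CF = -54086/293]
   → E = (-1069/293, -1029/293)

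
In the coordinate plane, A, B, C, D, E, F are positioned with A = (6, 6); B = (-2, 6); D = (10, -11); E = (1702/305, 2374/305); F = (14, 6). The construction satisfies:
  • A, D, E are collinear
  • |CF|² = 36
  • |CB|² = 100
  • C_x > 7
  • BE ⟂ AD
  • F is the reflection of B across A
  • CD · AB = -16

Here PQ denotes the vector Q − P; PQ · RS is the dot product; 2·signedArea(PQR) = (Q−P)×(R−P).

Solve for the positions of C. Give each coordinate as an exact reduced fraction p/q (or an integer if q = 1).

1. C_x = 8  [CD · AB = -16]
2. C_y = 6  [|CF|² = 36]
   → C = (8, 6)

C = (8, 6)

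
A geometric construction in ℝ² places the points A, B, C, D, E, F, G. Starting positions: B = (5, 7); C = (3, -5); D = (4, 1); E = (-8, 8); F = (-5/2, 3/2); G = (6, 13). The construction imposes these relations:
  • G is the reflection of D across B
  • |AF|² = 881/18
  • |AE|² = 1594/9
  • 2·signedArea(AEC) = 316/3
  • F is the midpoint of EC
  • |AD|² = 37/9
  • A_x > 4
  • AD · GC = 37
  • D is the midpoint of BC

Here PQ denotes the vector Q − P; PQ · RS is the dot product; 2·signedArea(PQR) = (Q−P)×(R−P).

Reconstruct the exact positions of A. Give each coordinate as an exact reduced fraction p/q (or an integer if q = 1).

A = (13/3, 3)

1. A_x = 13/3  [2·signedArea(AEC) = 316/3 ∩ AD · GC = 37]
2. A_y = 3  [2·signedArea(AEC) = 316/3 ∩ AD · GC = 37]
   → A = (13/3, 3)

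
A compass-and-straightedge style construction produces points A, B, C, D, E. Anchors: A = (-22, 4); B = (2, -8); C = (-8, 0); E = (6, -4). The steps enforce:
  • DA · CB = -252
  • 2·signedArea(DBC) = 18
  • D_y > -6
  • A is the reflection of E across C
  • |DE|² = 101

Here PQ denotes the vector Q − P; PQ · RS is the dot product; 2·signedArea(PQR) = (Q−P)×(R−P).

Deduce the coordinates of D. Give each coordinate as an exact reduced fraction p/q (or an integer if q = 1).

1. D_x = -4  [DA · CB = -252 ∩ 2·signedArea(DBC) = 18]
2. D_y = -5  [DA · CB = -252 ∩ 2·signedArea(DBC) = 18]
   → D = (-4, -5)

D = (-4, -5)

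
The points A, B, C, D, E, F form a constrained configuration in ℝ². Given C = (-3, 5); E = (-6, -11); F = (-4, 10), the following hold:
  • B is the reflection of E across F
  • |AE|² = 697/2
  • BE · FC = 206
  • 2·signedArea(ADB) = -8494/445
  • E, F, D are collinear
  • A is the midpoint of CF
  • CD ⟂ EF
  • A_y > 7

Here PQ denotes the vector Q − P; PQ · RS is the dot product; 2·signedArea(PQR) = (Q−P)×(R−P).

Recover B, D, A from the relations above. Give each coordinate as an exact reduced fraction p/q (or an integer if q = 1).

A = (-7/2, 15/2)
B = (-2, 31)
D = (-1986/445, 2287/445)

1. B_x = -2  [B is the reflection of E across F]
2. B_y = 31  [B is the reflection of E across F]
   → B = (-2, 31)
3. D_x = -1986/445  [E, F, D are collinear ∩ CD ⟂ EF]
4. D_y = 2287/445  [E, F, D are collinear ∩ CD ⟂ EF]
   → D = (-1986/445, 2287/445)
5. A_x = -7/2  [A is the midpoint of CF]
6. A_y = 15/2  [A is the midpoint of CF]
   → A = (-7/2, 15/2)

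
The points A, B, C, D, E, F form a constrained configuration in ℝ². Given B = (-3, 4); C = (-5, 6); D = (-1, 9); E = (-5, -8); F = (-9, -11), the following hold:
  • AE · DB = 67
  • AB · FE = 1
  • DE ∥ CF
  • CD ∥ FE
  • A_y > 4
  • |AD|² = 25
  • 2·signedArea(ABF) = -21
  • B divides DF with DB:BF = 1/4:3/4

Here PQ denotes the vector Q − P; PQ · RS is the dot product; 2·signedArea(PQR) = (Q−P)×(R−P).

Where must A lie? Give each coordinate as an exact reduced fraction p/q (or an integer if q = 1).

A = (-4, 5)

1. A_x = -4  [AE · DB = 67 ∩ 2·signedArea(ABF) = -21]
2. A_y = 5  [AE · DB = 67 ∩ 2·signedArea(ABF) = -21]
   → A = (-4, 5)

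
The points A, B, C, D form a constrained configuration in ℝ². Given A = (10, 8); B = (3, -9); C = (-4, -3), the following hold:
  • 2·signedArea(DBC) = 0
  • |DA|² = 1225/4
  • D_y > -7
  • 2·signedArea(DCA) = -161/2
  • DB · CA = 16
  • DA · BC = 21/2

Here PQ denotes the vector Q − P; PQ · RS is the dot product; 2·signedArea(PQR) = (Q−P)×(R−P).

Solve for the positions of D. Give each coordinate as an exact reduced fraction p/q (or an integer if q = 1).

D = (-1/2, -6)

1. D_x = -1/2  [2·signedArea(DBC) = 0 ∩ DB · CA = 16]
2. D_y = -6  [2·signedArea(DBC) = 0 ∩ DB · CA = 16]
   → D = (-1/2, -6)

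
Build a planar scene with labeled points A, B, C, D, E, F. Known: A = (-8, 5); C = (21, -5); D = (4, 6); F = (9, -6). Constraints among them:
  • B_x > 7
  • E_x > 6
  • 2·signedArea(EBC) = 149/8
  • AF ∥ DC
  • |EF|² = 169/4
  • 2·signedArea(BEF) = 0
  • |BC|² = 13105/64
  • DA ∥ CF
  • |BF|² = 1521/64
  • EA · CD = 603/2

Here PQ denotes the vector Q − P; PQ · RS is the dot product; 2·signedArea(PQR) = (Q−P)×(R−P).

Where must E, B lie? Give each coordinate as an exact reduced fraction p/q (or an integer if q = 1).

B = (57/8, -3/2)
E = (13/2, 0)

1. E_x = 13/2  [line 17·x + -11·y + -221/2 = 0 ∩ |EF|² = 169/4]
2. E_y = 0  [line 17·x + -11·y + -221/2 = 0 ∩ |EF|² = 169/4]
   → E = (13/2, 0)
3. B_x = 57/8  [2·signedArea(EBC) = 149/8 ∩ 2·signedArea(BEF) = 0]
4. B_y = -3/2  [2·signedArea(EBC) = 149/8 ∩ 2·signedArea(BEF) = 0]
   → B = (57/8, -3/2)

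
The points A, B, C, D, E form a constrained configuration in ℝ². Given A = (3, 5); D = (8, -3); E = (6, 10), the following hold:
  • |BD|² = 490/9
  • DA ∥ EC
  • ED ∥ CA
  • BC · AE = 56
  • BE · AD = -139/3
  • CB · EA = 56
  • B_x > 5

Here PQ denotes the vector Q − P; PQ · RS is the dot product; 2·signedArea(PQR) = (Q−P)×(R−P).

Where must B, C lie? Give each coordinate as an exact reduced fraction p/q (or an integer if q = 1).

B = (17/3, 4)
C = (1, 18)

1. B_x = 17/3  [line -5·x + 8·y + -11/3 = 0 ∩ |BD|² = 490/9]
2. B_y = 4  [line -5·x + 8·y + -11/3 = 0 ∩ |BD|² = 490/9]
   → B = (17/3, 4)
3. C_x = 1  [BC · AE = 56 ∩ ED ∥ CA]
4. C_y = 18  [BC · AE = 56 ∩ ED ∥ CA]
   → C = (1, 18)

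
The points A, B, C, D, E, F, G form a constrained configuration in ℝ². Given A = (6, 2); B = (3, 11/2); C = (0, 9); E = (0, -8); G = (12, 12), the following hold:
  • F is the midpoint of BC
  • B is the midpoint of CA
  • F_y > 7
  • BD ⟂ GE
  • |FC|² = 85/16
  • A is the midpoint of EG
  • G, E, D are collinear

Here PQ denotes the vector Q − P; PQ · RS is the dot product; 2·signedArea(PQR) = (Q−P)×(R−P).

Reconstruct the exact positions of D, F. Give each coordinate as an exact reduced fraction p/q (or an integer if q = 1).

D = (27/4, 13/4)
F = (3/2, 29/4)

1. D_x = 27/4  [G, E, D are collinear ∩ BD ⟂ GE]
2. D_y = 13/4  [G, E, D are collinear ∩ BD ⟂ GE]
   → D = (27/4, 13/4)
3. F_x = 3/2  [F is the midpoint of BC]
4. F_y = 29/4  [F is the midpoint of BC]
   → F = (3/2, 29/4)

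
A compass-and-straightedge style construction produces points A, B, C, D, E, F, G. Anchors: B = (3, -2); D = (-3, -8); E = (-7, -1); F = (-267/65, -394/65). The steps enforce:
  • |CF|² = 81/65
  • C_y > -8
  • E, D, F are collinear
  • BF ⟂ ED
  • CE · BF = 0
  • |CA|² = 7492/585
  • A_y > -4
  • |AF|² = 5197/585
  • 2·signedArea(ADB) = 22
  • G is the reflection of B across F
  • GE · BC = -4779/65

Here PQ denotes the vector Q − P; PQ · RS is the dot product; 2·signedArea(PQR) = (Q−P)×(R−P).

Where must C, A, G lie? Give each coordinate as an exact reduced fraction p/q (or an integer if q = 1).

A = (-7/3, -11/3)
C = (-231/65, -457/65)
G = (-729/65, -658/65)

1. A_x = -7/3  [line -6·x + 6·y + 8 = 0 ∩ |AF|² = 5197/585]
2. A_y = -11/3  [line -6·x + 6·y + 8 = 0 ∩ |AF|² = 5197/585]
   → A = (-7/3, -11/3)
3. G_x = -729/65  [G is the reflection of B across F]
4. G_y = -658/65  [G is the reflection of B across F]
   → G = (-729/65, -658/65)
5. C_x = -231/65  [CE · BF = 0 ∩ GE · BC = -4779/65]
6. C_y = -457/65  [CE · BF = 0 ∩ GE · BC = -4779/65]
   → C = (-231/65, -457/65)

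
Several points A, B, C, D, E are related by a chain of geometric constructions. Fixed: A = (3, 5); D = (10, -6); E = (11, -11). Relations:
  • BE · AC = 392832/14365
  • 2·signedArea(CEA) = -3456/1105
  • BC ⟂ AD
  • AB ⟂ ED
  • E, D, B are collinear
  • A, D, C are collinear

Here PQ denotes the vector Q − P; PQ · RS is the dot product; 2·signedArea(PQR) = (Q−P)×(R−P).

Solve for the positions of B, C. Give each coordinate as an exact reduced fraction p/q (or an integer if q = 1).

B = (99/13, 77/13)
C = (4323/1105, 3941/1105)

1. B_x = 99/13  [E, D, B are collinear ∩ AB ⟂ ED]
2. B_y = 77/13  [E, D, B are collinear ∩ AB ⟂ ED]
   → B = (99/13, 77/13)
3. C_x = 4323/1105  [A, D, C are collinear ∩ BC ⟂ AD]
4. C_y = 3941/1105  [A, D, C are collinear ∩ BC ⟂ AD]
   → C = (4323/1105, 3941/1105)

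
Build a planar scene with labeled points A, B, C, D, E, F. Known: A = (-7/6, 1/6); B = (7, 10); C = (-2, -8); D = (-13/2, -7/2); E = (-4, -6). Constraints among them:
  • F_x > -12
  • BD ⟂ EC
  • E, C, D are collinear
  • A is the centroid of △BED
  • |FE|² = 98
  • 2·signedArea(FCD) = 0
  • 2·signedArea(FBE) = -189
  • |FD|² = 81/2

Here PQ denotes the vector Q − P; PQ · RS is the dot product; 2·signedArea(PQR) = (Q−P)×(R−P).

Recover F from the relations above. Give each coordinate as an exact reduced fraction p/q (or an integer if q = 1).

1. F_x = -11  [2·signedArea(FCD) = 0 ∩ 2·signedArea(FBE) = -189]
2. F_y = 1  [2·signedArea(FCD) = 0 ∩ 2·signedArea(FBE) = -189]
   → F = (-11, 1)

F = (-11, 1)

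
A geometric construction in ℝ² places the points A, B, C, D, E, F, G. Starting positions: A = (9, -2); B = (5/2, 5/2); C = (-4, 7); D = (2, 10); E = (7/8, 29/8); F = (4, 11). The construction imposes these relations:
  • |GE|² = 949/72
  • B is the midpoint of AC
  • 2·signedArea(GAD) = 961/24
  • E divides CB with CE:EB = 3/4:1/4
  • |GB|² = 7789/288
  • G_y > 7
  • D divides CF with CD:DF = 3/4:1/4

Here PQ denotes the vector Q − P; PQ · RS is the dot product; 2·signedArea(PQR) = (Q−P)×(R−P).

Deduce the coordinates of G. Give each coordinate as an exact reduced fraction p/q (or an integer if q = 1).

1. G_x = 7/24  [line -12·x + -7·y + 1295/24 = 0 ∩ |GE|² = 949/72]
2. G_y = 173/24  [line -12·x + -7·y + 1295/24 = 0 ∩ |GE|² = 949/72]
   → G = (7/24, 173/24)

G = (7/24, 173/24)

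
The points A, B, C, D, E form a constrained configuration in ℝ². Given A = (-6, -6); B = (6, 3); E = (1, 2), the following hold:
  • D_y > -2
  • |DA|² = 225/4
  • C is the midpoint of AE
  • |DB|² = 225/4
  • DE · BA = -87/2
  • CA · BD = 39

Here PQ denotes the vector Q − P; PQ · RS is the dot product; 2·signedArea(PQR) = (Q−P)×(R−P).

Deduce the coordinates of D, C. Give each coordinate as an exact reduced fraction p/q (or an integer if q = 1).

C = (-5/2, -2)
D = (0, -3/2)

1. D_x = 0  [line 12·x + 9·y + 27/2 = 0 ∩ |DB|² = 225/4]
2. D_y = -3/2  [line 12·x + 9·y + 27/2 = 0 ∩ |DB|² = 225/4]
   → D = (0, -3/2)
3. C_x = -5/2  [C is the midpoint of AE]
4. C_y = -2  [C is the midpoint of AE]
   → C = (-5/2, -2)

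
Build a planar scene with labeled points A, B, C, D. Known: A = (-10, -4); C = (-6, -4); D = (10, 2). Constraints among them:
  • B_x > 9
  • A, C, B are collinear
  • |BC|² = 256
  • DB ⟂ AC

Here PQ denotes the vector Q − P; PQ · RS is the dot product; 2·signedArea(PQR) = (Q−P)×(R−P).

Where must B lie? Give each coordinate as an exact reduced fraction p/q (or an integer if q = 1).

1. B_x = 10  [A, C, B are collinear ∩ DB ⟂ AC]
2. B_y = -4  [A, C, B are collinear ∩ DB ⟂ AC]
   → B = (10, -4)

B = (10, -4)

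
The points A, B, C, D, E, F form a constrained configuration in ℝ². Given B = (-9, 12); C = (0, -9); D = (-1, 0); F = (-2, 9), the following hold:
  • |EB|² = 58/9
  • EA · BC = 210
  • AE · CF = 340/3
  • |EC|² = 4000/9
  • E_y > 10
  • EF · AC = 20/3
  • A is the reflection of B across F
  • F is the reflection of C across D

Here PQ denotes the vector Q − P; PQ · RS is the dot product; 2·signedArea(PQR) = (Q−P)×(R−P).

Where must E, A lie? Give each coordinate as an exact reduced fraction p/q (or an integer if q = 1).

1. A_x = 5  [A is the reflection of B across F]
2. A_y = 6  [A is the reflection of B across F]
   → A = (5, 6)
3. E_x = -20/3  [EA · BC = 210 ∩ EF · AC = 20/3]
4. E_y = 11  [EA · BC = 210 ∩ EF · AC = 20/3]
   → E = (-20/3, 11)

A = (5, 6)
E = (-20/3, 11)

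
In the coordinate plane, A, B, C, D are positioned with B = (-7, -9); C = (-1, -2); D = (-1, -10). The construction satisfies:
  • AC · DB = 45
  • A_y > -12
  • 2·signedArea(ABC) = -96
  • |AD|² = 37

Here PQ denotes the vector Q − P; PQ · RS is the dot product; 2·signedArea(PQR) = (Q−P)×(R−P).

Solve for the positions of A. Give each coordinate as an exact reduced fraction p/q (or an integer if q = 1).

A = (5, -11)

1. A_x = 5  [AC · DB = 45 ∩ 2·signedArea(ABC) = -96]
2. A_y = -11  [AC · DB = 45 ∩ 2·signedArea(ABC) = -96]
   → A = (5, -11)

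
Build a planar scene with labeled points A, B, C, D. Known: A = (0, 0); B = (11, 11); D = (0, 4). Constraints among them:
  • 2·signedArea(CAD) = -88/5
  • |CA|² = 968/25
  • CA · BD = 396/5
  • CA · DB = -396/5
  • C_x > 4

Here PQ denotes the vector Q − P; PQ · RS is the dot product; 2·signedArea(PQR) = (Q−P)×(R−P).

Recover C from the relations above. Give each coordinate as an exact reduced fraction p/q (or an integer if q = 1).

C = (22/5, 22/5)

1. C_x = 22/5  [CA · DB = -396/5 ∩ 2·signedArea(CAD) = -88/5]
2. C_y = 22/5  [CA · DB = -396/5 ∩ 2·signedArea(CAD) = -88/5]
   → C = (22/5, 22/5)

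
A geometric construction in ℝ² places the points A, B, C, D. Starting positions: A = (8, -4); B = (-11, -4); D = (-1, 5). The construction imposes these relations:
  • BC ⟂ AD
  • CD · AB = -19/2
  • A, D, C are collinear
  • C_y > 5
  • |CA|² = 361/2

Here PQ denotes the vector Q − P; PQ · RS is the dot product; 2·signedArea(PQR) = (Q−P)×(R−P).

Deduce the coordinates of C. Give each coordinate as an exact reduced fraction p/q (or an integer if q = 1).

C = (-3/2, 11/2)

1. C_x = -3/2  [A, D, C are collinear ∩ BC ⟂ AD]
2. C_y = 11/2  [A, D, C are collinear ∩ BC ⟂ AD]
   → C = (-3/2, 11/2)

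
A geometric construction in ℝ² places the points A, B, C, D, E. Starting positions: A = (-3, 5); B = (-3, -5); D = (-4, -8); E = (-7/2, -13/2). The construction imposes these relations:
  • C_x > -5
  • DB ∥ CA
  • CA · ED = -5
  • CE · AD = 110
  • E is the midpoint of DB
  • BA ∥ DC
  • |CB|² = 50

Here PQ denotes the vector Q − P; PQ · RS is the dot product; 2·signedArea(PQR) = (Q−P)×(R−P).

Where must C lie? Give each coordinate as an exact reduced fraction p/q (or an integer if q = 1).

C = (-4, 2)

1. C_x = -4  [DB ∥ CA ∩ BA ∥ DC]
2. C_y = 2  [DB ∥ CA ∩ BA ∥ DC]
   → C = (-4, 2)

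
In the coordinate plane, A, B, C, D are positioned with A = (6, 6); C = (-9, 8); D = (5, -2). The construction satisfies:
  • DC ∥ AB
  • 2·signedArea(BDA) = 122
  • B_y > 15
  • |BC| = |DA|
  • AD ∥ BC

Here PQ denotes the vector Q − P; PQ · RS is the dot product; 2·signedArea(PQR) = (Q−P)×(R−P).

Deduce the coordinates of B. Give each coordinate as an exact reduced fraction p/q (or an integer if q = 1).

B = (-8, 16)

1. B_x = -8  [AD ∥ BC ∩ DC ∥ AB]
2. B_y = 16  [AD ∥ BC ∩ DC ∥ AB]
   → B = (-8, 16)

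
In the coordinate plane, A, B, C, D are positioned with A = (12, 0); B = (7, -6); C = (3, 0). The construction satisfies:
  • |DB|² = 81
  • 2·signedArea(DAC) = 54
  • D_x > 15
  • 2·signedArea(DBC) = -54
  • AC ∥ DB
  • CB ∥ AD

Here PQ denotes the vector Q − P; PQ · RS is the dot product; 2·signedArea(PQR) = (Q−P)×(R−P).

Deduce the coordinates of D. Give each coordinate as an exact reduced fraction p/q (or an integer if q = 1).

1. D_x = 16  [AC ∥ DB ∩ CB ∥ AD]
2. D_y = -6  [AC ∥ DB ∩ CB ∥ AD]
   → D = (16, -6)

D = (16, -6)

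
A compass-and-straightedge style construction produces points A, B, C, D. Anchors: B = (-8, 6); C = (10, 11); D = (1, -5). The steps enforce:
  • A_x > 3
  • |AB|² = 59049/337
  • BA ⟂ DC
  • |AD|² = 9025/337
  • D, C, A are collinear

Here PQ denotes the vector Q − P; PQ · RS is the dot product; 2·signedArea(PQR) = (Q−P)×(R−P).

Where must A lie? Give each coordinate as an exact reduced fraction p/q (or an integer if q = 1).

A = (1192/337, -165/337)

1. A_x = 1192/337  [D, C, A are collinear ∩ BA ⟂ DC]
2. A_y = -165/337  [D, C, A are collinear ∩ BA ⟂ DC]
   → A = (1192/337, -165/337)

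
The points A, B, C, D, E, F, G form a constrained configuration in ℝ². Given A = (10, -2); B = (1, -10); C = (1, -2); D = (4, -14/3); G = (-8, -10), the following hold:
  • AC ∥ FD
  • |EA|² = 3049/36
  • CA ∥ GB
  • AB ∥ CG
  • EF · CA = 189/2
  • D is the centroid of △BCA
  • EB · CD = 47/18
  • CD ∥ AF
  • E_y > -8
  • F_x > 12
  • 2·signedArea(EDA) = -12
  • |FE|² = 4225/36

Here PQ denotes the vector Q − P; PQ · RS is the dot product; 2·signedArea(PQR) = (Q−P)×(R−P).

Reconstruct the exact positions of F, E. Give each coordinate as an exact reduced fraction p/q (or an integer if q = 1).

E = (5/2, -22/3)
F = (13, -14/3)

1. F_x = 13  [AC ∥ FD ∩ CD ∥ AF]
2. F_y = -14/3  [AC ∥ FD ∩ CD ∥ AF]
   → F = (13, -14/3)
3. E_x = 5/2  [EF · CA = 189/2 ∩ EB · CD = 47/18]
4. E_y = -22/3  [EF · CA = 189/2 ∩ EB · CD = 47/18]
   → E = (5/2, -22/3)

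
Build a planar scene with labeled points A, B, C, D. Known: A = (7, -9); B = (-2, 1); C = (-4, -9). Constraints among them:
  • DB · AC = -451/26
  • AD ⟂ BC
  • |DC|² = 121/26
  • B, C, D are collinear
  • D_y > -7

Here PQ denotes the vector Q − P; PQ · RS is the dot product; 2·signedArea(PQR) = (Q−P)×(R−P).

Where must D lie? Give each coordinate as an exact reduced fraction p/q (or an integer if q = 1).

D = (-93/26, -179/26)

1. D_x = -93/26  [B, C, D are collinear ∩ AD ⟂ BC]
2. D_y = -179/26  [B, C, D are collinear ∩ AD ⟂ BC]
   → D = (-93/26, -179/26)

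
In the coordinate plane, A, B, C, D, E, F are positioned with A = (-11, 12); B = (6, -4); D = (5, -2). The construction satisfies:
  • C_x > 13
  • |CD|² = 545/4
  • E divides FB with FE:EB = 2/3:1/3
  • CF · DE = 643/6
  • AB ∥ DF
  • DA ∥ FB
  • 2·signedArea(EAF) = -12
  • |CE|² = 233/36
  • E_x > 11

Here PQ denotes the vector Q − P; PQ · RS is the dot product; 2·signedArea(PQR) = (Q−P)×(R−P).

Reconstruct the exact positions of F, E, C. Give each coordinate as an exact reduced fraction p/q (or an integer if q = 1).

1. F_x = 22  [DA ∥ FB ∩ AB ∥ DF]
2. F_y = -18  [DA ∥ FB ∩ AB ∥ DF]
   → F = (22, -18)
3. E_x = 34/3  [E divides FB with FE:EB = 2/3:1/3]
4. E_y = -26/3  [E divides FB with FE:EB = 2/3:1/3]
   → E = (34/3, -26/3)
5. C_x = 27/2  [line -19/3·x + 20/3·y + 913/6 = 0 ∩ |CE|² = 233/36]
6. C_y = -10  [line -19/3·x + 20/3·y + 913/6 = 0 ∩ |CE|² = 233/36]
   → C = (27/2, -10)

C = (27/2, -10)
E = (34/3, -26/3)
F = (22, -18)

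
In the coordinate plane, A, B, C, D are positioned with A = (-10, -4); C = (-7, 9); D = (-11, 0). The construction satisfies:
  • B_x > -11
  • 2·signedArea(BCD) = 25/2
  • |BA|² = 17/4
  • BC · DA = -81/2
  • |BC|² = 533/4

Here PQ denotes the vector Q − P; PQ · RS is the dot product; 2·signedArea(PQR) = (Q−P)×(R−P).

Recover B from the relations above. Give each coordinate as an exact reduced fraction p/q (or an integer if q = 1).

1. B_x = -21/2  [2·signedArea(BCD) = 25/2 ∩ BC · DA = -81/2]
2. B_y = -2  [2·signedArea(BCD) = 25/2 ∩ BC · DA = -81/2]
   → B = (-21/2, -2)

B = (-21/2, -2)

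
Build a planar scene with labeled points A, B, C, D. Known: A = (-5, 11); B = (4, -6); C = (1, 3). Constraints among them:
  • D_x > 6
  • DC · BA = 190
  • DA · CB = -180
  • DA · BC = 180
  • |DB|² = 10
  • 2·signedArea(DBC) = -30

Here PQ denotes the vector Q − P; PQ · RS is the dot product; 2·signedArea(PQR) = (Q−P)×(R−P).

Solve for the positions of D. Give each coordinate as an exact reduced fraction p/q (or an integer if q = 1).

D = (7, -5)

1. D_x = 7  [DA · CB = -180 ∩ 2·signedArea(DBC) = -30]
2. D_y = -5  [DA · CB = -180 ∩ 2·signedArea(DBC) = -30]
   → D = (7, -5)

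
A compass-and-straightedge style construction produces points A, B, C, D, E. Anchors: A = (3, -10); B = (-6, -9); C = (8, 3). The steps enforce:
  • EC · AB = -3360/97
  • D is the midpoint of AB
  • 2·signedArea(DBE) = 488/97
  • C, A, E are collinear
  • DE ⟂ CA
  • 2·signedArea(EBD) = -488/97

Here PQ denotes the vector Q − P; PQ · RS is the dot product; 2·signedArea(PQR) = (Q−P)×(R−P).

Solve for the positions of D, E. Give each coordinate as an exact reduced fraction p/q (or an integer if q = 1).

1. D_x = -3/2  [D is the midpoint of AB]
2. D_y = -19/2  [D is the midpoint of AB]
   → D = (-3/2, -19/2)
3. E_x = 251/97  [C, A, E are collinear ∩ DE ⟂ CA]
4. E_y = -1074/97  [C, A, E are collinear ∩ DE ⟂ CA]
   → E = (251/97, -1074/97)

D = (-3/2, -19/2)
E = (251/97, -1074/97)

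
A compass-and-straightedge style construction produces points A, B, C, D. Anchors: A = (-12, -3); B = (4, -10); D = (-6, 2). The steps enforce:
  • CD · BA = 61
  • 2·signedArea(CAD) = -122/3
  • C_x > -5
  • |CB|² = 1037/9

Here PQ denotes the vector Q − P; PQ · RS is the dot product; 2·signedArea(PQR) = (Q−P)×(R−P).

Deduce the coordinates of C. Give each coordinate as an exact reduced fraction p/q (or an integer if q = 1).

C = (-14/3, -11/3)

1. C_x = -14/3  [CD · BA = 61 ∩ 2·signedArea(CAD) = -122/3]
2. C_y = -11/3  [CD · BA = 61 ∩ 2·signedArea(CAD) = -122/3]
   → C = (-14/3, -11/3)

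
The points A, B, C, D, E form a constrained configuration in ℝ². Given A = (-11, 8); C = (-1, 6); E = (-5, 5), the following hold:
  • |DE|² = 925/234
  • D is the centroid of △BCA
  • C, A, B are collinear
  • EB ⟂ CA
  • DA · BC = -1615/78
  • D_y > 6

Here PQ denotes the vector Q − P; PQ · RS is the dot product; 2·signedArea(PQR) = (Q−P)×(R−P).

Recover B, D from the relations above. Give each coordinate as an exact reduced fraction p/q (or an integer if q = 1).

B = (-121/26, 175/26)
D = (-433/78, 539/78)

1. B_x = -121/26  [C, A, B are collinear ∩ EB ⟂ CA]
2. B_y = 175/26  [C, A, B are collinear ∩ EB ⟂ CA]
   → B = (-121/26, 175/26)
3. D_x = -433/78  [D is the centroid of △BCA]
4. D_y = 539/78  [D is the centroid of △BCA]
   → D = (-433/78, 539/78)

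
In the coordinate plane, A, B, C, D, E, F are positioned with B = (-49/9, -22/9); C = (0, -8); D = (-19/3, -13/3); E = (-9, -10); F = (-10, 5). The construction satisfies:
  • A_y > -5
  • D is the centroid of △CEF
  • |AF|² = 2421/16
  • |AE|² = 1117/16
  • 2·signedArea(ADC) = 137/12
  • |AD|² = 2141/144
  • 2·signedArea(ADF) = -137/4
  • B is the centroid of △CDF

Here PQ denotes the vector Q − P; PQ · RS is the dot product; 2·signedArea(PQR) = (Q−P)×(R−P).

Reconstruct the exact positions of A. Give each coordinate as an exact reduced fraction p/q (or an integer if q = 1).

1. A_x = -5/2  [2·signedArea(ADF) = -137/4 ∩ 2·signedArea(ADC) = 137/12]
2. A_y = -19/4  [2·signedArea(ADF) = -137/4 ∩ 2·signedArea(ADC) = 137/12]
   → A = (-5/2, -19/4)

A = (-5/2, -19/4)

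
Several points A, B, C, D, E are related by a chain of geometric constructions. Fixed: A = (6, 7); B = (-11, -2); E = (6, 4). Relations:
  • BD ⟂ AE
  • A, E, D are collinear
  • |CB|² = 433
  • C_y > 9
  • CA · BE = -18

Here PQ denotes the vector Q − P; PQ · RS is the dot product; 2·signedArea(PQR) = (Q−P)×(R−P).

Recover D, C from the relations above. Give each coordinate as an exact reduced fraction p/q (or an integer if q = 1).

C = (6, 10)
D = (6, -2)

1. D_x = 6  [A, E, D are collinear ∩ BD ⟂ AE]
2. D_y = -2  [A, E, D are collinear ∩ BD ⟂ AE]
   → D = (6, -2)
3. C_x = 6  [line -17·x + -6·y + 162 = 0 ∩ |CB|² = 433]
4. C_y = 10  [line -17·x + -6·y + 162 = 0 ∩ |CB|² = 433]
   → C = (6, 10)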